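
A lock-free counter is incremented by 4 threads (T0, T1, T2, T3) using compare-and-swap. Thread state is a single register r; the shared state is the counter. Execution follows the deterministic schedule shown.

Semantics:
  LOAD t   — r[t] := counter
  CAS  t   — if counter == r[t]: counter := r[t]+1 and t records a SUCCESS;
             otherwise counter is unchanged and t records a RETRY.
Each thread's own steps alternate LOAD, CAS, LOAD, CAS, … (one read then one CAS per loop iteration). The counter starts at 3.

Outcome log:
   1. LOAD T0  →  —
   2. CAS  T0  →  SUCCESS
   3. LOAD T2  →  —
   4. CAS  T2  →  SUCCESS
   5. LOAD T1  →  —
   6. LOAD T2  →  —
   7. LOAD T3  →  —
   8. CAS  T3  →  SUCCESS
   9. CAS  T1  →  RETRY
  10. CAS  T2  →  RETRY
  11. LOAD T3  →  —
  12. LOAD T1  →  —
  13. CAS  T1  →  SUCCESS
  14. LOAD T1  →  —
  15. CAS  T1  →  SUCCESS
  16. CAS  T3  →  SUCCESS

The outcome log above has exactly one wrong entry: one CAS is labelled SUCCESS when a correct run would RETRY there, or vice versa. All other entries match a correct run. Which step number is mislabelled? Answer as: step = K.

step = 16

Reference trace:
1. LOAD T0 → mem=3 r[T0]=3 [LOAD]
2. CAS T0 → mem=4 r[T0]=3 [OK]
3. LOAD T2 → mem=4 r[T2]=4 [LOAD]
4. CAS T2 → mem=5 r[T2]=4 [OK]
5. LOAD T1 → mem=5 r[T1]=5 [LOAD]
6. LOAD T2 → mem=5 r[T2]=5 [LOAD]
7. LOAD T3 → mem=5 r[T3]=5 [LOAD]
8. CAS T3 → mem=6 r[T3]=5 [OK]
9. CAS T1 → mem=6 r[T1]=5 [RETRY]
10. CAS T2 → mem=6 r[T2]=5 [RETRY]
11. LOAD T3 → mem=6 r[T3]=6 [LOAD]
12. LOAD T1 → mem=6 r[T1]=6 [LOAD]
13. CAS T1 → mem=7 r[T1]=6 [OK]
14. LOAD T1 → mem=7 r[T1]=7 [LOAD]
15. CAS T1 → mem=8 r[T1]=7 [OK]
16. CAS T3 → mem=8 r[T3]=6 [RETRY]
Log disagrees first at step 16.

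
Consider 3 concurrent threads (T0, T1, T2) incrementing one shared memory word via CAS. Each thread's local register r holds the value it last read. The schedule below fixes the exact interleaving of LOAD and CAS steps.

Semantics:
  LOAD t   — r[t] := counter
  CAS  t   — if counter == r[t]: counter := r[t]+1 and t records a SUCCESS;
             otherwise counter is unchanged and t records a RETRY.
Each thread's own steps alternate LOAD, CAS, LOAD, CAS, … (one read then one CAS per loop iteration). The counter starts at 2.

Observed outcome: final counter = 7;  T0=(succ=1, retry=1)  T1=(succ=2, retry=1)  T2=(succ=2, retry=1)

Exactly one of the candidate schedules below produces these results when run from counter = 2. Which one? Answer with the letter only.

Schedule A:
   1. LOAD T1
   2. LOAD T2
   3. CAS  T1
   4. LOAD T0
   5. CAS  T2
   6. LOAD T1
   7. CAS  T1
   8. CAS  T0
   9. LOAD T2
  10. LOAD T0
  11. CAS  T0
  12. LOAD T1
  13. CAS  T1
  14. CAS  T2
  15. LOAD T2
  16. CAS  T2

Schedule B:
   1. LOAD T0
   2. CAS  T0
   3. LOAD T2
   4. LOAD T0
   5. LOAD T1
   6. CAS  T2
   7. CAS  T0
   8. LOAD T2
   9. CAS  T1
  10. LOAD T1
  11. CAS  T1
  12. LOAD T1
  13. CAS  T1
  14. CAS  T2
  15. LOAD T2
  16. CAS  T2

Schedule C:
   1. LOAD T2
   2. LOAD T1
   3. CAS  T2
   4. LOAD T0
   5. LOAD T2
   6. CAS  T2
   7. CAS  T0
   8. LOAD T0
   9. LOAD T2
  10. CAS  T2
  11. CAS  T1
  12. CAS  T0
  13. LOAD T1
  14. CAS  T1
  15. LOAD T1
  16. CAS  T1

B

Simulating candidate B:
[1] T0.load  rd  (counter 2, T0.r 2)
[2] T0.cas  hit  (counter 3, T0.r 2)
[3] T2.load  rd  (counter 3, T2.r 3)
[4] T0.load  rd  (counter 3, T0.r 3)
[5] T1.load  rd  (counter 3, T1.r 3)
[6] T2.cas  hit  (counter 4, T2.r 3)
[7] T0.cas  miss  (counter 4, T0.r 3)
[8] T2.load  rd  (counter 4, T2.r 4)
[9] T1.cas  miss  (counter 4, T1.r 3)
[10] T1.load  rd  (counter 4, T1.r 4)
[11] T1.cas  hit  (counter 5, T1.r 4)
[12] T1.load  rd  (counter 5, T1.r 5)
[13] T1.cas  hit  (counter 6, T1.r 5)
[14] T2.cas  miss  (counter 6, T2.r 4)
[15] T2.load  rd  (counter 6, T2.r 6)
[16] T2.cas  hit  (counter 7, T2.r 6)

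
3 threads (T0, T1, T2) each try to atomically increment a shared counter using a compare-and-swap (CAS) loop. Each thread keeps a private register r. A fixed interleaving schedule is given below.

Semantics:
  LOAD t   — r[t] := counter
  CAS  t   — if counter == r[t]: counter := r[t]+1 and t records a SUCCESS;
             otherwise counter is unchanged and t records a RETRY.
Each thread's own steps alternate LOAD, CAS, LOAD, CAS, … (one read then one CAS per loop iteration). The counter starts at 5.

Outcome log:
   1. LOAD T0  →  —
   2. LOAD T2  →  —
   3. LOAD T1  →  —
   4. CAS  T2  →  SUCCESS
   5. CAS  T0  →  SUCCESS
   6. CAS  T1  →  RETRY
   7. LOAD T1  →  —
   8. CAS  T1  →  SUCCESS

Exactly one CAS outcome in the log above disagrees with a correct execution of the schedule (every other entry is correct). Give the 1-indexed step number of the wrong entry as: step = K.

Reference trace:
T0 LOAD — after: cnt=5, r=5 — load
T2 LOAD — after: cnt=5, r=5 — load
T1 LOAD — after: cnt=5, r=5 — load
T2 CAS — after: cnt=6, r=5 — ok
T0 CAS — after: cnt=6, r=5 — retry
T1 CAS — after: cnt=6, r=5 — retry
T1 LOAD — after: cnt=6, r=6 — load
T1 CAS — after: cnt=7, r=6 — ok
Log disagrees first at step 5.

step = 5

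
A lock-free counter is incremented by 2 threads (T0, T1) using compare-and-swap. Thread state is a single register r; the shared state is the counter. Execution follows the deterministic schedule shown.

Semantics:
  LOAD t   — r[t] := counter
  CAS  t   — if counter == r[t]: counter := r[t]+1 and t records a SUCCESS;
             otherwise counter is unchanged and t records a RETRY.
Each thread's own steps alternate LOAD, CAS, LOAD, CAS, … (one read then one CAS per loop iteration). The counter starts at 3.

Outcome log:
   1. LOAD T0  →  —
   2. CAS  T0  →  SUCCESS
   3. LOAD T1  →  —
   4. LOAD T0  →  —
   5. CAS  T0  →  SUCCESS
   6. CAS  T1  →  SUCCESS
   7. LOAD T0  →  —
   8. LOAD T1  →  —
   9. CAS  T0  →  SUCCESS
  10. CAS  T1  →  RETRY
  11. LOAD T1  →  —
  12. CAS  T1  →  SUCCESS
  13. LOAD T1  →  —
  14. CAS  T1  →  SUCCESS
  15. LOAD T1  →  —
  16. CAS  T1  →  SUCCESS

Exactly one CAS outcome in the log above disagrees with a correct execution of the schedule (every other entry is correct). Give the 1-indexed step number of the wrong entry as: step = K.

step = 6

Reference trace:
step 1: T0 LOAD ⇒ load; ctr=3 reg=3
step 2: T0 CAS ⇒ ok; ctr=4 reg=3
step 3: T1 LOAD ⇒ load; ctr=4 reg=4
step 4: T0 LOAD ⇒ load; ctr=4 reg=4
step 5: T0 CAS ⇒ ok; ctr=5 reg=4
step 6: T1 CAS ⇒ retry; ctr=5 reg=4
step 7: T0 LOAD ⇒ load; ctr=5 reg=5
step 8: T1 LOAD ⇒ load; ctr=5 reg=5
step 9: T0 CAS ⇒ ok; ctr=6 reg=5
step 10: T1 CAS ⇒ retry; ctr=6 reg=5
step 11: T1 LOAD ⇒ load; ctr=6 reg=6
step 12: T1 CAS ⇒ ok; ctr=7 reg=6
step 13: T1 LOAD ⇒ load; ctr=7 reg=7
step 14: T1 CAS ⇒ ok; ctr=8 reg=7
step 15: T1 LOAD ⇒ load; ctr=8 reg=8
step 16: T1 CAS ⇒ ok; ctr=9 reg=8
Flip is step 6.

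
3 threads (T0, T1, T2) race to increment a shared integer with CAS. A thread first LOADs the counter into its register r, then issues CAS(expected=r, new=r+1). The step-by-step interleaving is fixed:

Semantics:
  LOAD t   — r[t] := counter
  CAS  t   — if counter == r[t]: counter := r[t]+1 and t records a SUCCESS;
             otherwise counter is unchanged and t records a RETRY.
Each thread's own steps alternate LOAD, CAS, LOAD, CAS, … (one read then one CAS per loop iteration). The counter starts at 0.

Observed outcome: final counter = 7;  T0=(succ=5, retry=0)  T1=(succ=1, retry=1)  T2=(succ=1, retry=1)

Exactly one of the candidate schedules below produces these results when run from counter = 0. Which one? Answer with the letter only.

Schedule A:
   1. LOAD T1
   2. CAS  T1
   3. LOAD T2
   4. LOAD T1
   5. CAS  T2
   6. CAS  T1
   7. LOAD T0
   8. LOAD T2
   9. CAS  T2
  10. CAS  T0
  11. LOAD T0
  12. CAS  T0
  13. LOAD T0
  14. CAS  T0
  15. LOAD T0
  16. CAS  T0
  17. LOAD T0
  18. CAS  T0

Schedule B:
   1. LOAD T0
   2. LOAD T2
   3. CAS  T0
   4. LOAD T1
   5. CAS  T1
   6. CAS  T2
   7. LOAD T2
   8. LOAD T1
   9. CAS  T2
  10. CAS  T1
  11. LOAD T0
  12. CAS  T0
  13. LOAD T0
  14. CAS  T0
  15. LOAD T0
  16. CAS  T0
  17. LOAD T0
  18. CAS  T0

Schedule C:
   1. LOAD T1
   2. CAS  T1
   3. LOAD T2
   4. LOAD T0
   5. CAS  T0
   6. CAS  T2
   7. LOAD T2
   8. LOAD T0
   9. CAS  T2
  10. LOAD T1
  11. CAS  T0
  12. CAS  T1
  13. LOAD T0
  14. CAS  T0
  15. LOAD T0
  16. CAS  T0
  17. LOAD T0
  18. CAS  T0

B

Run B:
[1] T0.load  rd  (counter 0, T0.r 0)
[2] T2.load  rd  (counter 0, T2.r 0)
[3] T0.cas  hit  (counter 1, T0.r 0)
[4] T1.load  rd  (counter 1, T1.r 1)
[5] T1.cas  hit  (counter 2, T1.r 1)
[6] T2.cas  miss  (counter 2, T2.r 0)
[7] T2.load  rd  (counter 2, T2.r 2)
[8] T1.load  rd  (counter 2, T1.r 2)
[9] T2.cas  hit  (counter 3, T2.r 2)
[10] T1.cas  miss  (counter 3, T1.r 2)
[11] T0.load  rd  (counter 3, T0.r 3)
[12] T0.cas  hit  (counter 4, T0.r 3)
[13] T0.load  rd  (counter 4, T0.r 4)
[14] T0.cas  hit  (counter 5, T0.r 4)
[15] T0.load  rd  (counter 5, T0.r 5)
[16] T0.cas  hit  (counter 6, T0.r 5)
[17] T0.load  rd  (counter 6, T0.r 6)
[18] T0.cas  hit  (counter 7, T0.r 6)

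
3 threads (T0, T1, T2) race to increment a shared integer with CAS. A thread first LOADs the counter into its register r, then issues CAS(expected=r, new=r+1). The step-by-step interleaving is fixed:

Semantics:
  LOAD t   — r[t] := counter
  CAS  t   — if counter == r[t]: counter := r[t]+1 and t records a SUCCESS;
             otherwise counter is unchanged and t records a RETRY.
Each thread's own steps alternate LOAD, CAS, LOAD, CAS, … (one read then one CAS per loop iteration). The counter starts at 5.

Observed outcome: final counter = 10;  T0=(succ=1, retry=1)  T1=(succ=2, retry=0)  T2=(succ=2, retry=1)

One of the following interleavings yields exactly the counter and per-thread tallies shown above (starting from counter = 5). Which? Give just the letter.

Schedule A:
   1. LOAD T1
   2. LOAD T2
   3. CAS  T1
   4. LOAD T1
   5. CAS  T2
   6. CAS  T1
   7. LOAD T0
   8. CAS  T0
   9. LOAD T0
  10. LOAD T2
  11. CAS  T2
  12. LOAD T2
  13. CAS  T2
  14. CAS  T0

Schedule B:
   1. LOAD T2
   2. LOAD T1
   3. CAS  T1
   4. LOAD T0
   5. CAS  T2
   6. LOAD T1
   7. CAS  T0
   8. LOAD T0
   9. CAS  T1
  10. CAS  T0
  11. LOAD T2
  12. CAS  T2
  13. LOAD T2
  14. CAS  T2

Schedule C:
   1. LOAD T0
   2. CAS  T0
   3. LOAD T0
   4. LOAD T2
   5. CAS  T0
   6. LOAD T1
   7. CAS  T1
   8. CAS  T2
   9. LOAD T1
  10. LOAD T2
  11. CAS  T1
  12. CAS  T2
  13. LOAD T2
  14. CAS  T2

A

Tracing schedule A:
[1] T1.load  rd  (counter 5, T1.r 5)
[2] T2.load  rd  (counter 5, T2.r 5)
[3] T1.cas  hit  (counter 6, T1.r 5)
[4] T1.load  rd  (counter 6, T1.r 6)
[5] T2.cas  miss  (counter 6, T2.r 5)
[6] T1.cas  hit  (counter 7, T1.r 6)
[7] T0.load  rd  (counter 7, T0.r 7)
[8] T0.cas  hit  (counter 8, T0.r 7)
[9] T0.load  rd  (counter 8, T0.r 8)
[10] T2.load  rd  (counter 8, T2.r 8)
[11] T2.cas  hit  (counter 9, T2.r 8)
[12] T2.load  rd  (counter 9, T2.r 9)
[13] T2.cas  hit  (counter 10, T2.r 9)
[14] T0.cas  miss  (counter 10, T0.r 8)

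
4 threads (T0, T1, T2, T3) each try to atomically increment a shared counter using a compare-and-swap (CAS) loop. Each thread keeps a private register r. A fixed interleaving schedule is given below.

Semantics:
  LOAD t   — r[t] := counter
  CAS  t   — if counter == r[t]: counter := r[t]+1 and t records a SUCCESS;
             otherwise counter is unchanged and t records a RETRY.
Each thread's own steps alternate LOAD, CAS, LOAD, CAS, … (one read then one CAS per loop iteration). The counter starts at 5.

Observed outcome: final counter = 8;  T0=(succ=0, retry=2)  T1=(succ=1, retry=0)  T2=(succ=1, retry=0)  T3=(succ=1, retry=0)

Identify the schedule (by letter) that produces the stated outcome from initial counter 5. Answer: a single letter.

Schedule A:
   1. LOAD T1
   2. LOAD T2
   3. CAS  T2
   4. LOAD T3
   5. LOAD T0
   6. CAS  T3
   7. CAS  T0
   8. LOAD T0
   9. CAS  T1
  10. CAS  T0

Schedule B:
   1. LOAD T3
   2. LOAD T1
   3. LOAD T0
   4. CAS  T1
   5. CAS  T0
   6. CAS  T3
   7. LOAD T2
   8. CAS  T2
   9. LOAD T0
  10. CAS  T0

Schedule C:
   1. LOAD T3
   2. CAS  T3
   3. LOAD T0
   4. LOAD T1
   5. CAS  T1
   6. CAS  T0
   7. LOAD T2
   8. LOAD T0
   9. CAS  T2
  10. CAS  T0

C

Tracing schedule C:
T3 LOAD — after: cnt=5, r=5 — load
T3 CAS — after: cnt=6, r=5 — ok
T0 LOAD — after: cnt=6, r=6 — load
T1 LOAD — after: cnt=6, r=6 — load
T1 CAS — after: cnt=7, r=6 — ok
T0 CAS — after: cnt=7, r=6 — retry
T2 LOAD — after: cnt=7, r=7 — load
T0 LOAD — after: cnt=7, r=7 — load
T2 CAS — after: cnt=8, r=7 — ok
T0 CAS — after: cnt=8, r=7 — retry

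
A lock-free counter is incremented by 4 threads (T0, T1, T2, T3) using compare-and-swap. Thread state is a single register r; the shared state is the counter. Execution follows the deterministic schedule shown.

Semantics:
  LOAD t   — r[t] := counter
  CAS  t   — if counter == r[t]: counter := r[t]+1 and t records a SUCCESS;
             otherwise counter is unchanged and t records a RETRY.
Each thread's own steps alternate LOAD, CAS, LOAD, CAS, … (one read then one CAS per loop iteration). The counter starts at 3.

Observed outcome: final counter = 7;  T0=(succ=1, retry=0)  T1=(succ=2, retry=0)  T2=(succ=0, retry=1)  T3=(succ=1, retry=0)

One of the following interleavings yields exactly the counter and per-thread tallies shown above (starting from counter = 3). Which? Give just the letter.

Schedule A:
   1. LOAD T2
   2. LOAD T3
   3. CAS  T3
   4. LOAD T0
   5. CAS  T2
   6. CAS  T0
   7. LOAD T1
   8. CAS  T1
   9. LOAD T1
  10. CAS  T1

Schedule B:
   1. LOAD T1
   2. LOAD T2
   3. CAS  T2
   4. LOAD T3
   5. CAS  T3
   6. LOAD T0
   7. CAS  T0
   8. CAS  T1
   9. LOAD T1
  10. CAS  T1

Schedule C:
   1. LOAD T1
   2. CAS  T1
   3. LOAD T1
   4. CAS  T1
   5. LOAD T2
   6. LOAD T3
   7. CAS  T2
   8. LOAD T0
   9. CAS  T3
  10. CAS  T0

A

Run A:
   1) LOAD T2:  M=3  r_T2=3
   2) LOAD T3:  M=3  r_T3=3
   3) CAS  T3:  M=4  r_T3=3 ✓
   4) LOAD T0:  M=4  r_T0=4
   5) CAS  T2:  M=4  r_T2=3 ✗
   6) CAS  T0:  M=5  r_T0=4 ✓
   7) LOAD T1:  M=5  r_T1=5
   8) CAS  T1:  M=6  r_T1=5 ✓
   9) LOAD T1:  M=6  r_T1=6
  10) CAS  T1:  M=7  r_T1=6 ✓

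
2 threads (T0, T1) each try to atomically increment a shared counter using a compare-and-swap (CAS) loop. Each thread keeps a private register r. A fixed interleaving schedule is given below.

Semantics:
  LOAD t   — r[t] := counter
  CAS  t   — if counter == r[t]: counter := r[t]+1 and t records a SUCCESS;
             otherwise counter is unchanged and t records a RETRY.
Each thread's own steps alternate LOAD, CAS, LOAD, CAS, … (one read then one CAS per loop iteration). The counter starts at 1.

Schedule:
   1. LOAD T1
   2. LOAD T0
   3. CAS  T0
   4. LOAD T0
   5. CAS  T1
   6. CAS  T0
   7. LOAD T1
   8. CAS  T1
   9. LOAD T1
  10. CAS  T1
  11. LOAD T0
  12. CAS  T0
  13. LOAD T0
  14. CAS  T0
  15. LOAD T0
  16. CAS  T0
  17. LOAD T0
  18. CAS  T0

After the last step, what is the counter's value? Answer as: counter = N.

#1 T1 reads 1
#2 T0 reads 1
#3 T0 CAS(1→2) writes; counter now 2
#4 T0 reads 2
#5 T1 CAS(1→2) fails; counter now 2
#6 T0 CAS(2→3) writes; counter now 3
#7 T1 reads 3
#8 T1 CAS(3→4) writes; counter now 4
#9 T1 reads 4
#10 T1 CAS(4→5) writes; counter now 5
#11 T0 reads 5
#12 T0 CAS(5→6) writes; counter now 6
#13 T0 reads 6
#14 T0 CAS(6→7) writes; counter now 7
#15 T0 reads 7
#16 T0 CAS(7→8) writes; counter now 8
#17 T0 reads 8
#18 T0 CAS(8→9) writes; counter now 9

counter = 9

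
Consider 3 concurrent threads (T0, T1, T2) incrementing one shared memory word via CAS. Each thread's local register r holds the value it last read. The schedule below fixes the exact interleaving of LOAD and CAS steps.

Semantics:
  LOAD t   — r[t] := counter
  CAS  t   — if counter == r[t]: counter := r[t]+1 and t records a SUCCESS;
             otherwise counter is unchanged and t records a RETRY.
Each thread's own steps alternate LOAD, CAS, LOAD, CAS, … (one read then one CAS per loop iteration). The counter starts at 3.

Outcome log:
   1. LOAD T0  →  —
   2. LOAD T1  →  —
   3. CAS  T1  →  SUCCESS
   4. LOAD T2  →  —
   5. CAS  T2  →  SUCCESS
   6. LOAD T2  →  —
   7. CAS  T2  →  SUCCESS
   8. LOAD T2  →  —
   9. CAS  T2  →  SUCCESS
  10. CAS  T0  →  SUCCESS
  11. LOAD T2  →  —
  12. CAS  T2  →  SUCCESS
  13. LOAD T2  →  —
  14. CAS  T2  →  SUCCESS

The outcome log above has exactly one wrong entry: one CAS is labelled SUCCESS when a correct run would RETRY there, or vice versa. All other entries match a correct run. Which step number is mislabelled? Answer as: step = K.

step = 10

Reference trace:
step 1: T0 LOAD ⇒ load; ctr=3 reg=3
step 2: T1 LOAD ⇒ load; ctr=3 reg=3
step 3: T1 CAS ⇒ ok; ctr=4 reg=3
step 4: T2 LOAD ⇒ load; ctr=4 reg=4
step 5: T2 CAS ⇒ ok; ctr=5 reg=4
step 6: T2 LOAD ⇒ load; ctr=5 reg=5
step 7: T2 CAS ⇒ ok; ctr=6 reg=5
step 8: T2 LOAD ⇒ load; ctr=6 reg=6
step 9: T2 CAS ⇒ ok; ctr=7 reg=6
step 10: T0 CAS ⇒ retry; ctr=7 reg=3
step 11: T2 LOAD ⇒ load; ctr=7 reg=7
step 12: T2 CAS ⇒ ok; ctr=8 reg=7
step 13: T2 LOAD ⇒ load; ctr=8 reg=8
step 14: T2 CAS ⇒ ok; ctr=9 reg=8
Mismatch at 10.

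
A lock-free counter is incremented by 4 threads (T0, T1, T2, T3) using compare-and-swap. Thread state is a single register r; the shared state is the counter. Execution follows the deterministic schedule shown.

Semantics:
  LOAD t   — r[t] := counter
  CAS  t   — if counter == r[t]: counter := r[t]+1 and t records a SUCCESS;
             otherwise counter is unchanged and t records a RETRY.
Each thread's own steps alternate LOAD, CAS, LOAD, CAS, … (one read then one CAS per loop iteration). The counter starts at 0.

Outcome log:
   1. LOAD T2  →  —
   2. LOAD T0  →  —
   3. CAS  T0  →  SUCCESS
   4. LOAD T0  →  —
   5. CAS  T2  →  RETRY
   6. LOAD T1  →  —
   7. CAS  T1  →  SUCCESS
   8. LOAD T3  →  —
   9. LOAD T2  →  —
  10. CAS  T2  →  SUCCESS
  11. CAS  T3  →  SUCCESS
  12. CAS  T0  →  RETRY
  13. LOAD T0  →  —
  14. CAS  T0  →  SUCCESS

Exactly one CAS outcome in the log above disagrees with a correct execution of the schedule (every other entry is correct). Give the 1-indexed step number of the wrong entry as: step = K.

Reference trace:
step 1: T2 LOAD ⇒ load; ctr=0 reg=0
step 2: T0 LOAD ⇒ load; ctr=0 reg=0
step 3: T0 CAS ⇒ ok; ctr=1 reg=0
step 4: T0 LOAD ⇒ load; ctr=1 reg=1
step 5: T2 CAS ⇒ retry; ctr=1 reg=0
step 6: T1 LOAD ⇒ load; ctr=1 reg=1
step 7: T1 CAS ⇒ ok; ctr=2 reg=1
step 8: T3 LOAD ⇒ load; ctr=2 reg=2
step 9: T2 LOAD ⇒ load; ctr=2 reg=2
step 10: T2 CAS ⇒ ok; ctr=3 reg=2
step 11: T3 CAS ⇒ retry; ctr=3 reg=2
step 12: T0 CAS ⇒ retry; ctr=3 reg=1
step 13: T0 LOAD ⇒ load; ctr=3 reg=3
step 14: T0 CAS ⇒ ok; ctr=4 reg=3
Mismatch at 11.

step = 11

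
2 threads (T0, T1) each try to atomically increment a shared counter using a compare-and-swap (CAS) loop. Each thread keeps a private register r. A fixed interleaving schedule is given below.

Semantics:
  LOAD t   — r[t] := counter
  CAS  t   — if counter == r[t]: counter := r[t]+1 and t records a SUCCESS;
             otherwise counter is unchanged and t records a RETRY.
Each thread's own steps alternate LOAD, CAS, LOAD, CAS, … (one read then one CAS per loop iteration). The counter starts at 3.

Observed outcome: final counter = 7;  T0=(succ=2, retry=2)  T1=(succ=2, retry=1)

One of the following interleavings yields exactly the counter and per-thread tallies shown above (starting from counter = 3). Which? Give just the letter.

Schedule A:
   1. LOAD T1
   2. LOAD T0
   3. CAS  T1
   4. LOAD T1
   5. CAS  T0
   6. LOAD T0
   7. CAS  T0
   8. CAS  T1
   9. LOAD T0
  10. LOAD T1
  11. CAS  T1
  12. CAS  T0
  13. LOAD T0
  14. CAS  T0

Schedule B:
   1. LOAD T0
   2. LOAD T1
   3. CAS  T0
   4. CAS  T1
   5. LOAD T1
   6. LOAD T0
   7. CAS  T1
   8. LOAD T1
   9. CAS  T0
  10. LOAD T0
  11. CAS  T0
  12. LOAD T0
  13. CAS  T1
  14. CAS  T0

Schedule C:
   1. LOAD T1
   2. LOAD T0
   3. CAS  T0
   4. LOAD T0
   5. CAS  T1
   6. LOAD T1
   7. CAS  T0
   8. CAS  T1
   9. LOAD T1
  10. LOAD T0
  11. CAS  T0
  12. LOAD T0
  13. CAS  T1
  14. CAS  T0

A

Run A:
   1) LOAD T1:  M=3  r_T1=3
   2) LOAD T0:  M=3  r_T0=3
   3) CAS  T1:  M=4  r_T1=3 ✓
   4) LOAD T1:  M=4  r_T1=4
   5) CAS  T0:  M=4  r_T0=3 ✗
   6) LOAD T0:  M=4  r_T0=4
   7) CAS  T0:  M=5  r_T0=4 ✓
   8) CAS  T1:  M=5  r_T1=4 ✗
   9) LOAD T0:  M=5  r_T0=5
  10) LOAD T1:  M=5  r_T1=5
  11) CAS  T1:  M=6  r_T1=5 ✓
  12) CAS  T0:  M=6  r_T0=5 ✗
  13) LOAD T0:  M=6  r_T0=6
  14) CAS  T0:  M=7  r_T0=6 ✓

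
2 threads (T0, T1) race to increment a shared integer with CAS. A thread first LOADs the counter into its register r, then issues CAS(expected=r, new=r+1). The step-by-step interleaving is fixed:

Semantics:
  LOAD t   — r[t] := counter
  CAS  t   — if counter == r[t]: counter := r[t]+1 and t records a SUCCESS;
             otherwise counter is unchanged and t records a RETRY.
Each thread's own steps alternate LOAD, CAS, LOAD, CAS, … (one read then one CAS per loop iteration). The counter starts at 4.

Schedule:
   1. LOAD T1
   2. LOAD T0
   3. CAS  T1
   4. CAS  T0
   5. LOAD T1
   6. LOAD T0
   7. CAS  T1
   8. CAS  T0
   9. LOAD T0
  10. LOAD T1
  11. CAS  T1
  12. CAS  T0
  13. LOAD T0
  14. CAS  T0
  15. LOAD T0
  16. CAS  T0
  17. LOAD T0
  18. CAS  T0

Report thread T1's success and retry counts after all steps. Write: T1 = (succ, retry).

step 1: T1 LOAD ⇒ load; ctr=4 reg=4
step 2: T0 LOAD ⇒ load; ctr=4 reg=4
step 3: T1 CAS ⇒ ok; ctr=5 reg=4
step 4: T0 CAS ⇒ retry; ctr=5 reg=4
step 5: T1 LOAD ⇒ load; ctr=5 reg=5
step 6: T0 LOAD ⇒ load; ctr=5 reg=5
step 7: T1 CAS ⇒ ok; ctr=6 reg=5
step 8: T0 CAS ⇒ retry; ctr=6 reg=5
step 9: T0 LOAD ⇒ load; ctr=6 reg=6
step 10: T1 LOAD ⇒ load; ctr=6 reg=6
step 11: T1 CAS ⇒ ok; ctr=7 reg=6
step 12: T0 CAS ⇒ retry; ctr=7 reg=6
step 13: T0 LOAD ⇒ load; ctr=7 reg=7
step 14: T0 CAS ⇒ ok; ctr=8 reg=7
step 15: T0 LOAD ⇒ load; ctr=8 reg=8
step 16: T0 CAS ⇒ ok; ctr=9 reg=8
step 17: T0 LOAD ⇒ load; ctr=9 reg=9
step 18: T0 CAS ⇒ ok; ctr=10 reg=9

T1 = (3, 0)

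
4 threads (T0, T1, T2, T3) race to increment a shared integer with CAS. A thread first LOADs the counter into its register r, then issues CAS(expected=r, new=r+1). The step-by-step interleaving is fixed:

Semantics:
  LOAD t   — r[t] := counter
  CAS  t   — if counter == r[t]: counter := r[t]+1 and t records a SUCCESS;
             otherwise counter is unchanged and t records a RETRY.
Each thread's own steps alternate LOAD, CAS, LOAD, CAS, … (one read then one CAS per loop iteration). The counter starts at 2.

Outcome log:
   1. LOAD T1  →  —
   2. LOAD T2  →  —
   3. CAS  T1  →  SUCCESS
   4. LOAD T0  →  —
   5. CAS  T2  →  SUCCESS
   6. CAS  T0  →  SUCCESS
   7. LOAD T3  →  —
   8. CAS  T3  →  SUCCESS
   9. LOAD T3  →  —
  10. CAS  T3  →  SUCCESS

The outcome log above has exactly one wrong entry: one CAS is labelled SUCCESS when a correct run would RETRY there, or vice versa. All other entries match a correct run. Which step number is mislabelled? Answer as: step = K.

step = 5

Re-executing:
   1) LOAD T1:  M=2  r_T1=2
   2) LOAD T2:  M=2  r_T2=2
   3) CAS  T1:  M=3  r_T1=2 ✓
   4) LOAD T0:  M=3  r_T0=3
   5) CAS  T2:  M=3  r_T2=2 ✗
   6) CAS  T0:  M=4  r_T0=3 ✓
   7) LOAD T3:  M=4  r_T3=4
   8) CAS  T3:  M=5  r_T3=4 ✓
   9) LOAD T3:  M=5  r_T3=5
  10) CAS  T3:  M=6  r_T3=5 ✓
Log disagrees first at step 5.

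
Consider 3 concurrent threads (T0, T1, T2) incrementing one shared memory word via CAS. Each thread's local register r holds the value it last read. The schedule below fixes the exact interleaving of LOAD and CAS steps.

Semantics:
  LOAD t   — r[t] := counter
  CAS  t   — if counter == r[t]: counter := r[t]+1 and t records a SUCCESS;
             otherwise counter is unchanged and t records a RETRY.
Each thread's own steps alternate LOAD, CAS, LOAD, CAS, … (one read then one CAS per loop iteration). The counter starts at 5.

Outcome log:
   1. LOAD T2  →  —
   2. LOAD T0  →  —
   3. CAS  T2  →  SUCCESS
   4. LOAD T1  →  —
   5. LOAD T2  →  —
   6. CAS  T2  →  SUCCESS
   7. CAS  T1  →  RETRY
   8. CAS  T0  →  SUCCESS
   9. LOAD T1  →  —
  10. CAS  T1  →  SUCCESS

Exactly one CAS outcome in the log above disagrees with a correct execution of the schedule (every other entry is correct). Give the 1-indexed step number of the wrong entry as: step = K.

Re-executing:
1. LOAD T2 → mem=5 r[T2]=5 [LOAD]
2. LOAD T0 → mem=5 r[T0]=5 [LOAD]
3. CAS T2 → mem=6 r[T2]=5 [OK]
4. LOAD T1 → mem=6 r[T1]=6 [LOAD]
5. LOAD T2 → mem=6 r[T2]=6 [LOAD]
6. CAS T2 → mem=7 r[T2]=6 [OK]
7. CAS T1 → mem=7 r[T1]=6 [RETRY]
8. CAS T0 → mem=7 r[T0]=5 [RETRY]
9. LOAD T1 → mem=7 r[T1]=7 [LOAD]
10. CAS T1 → mem=8 r[T1]=7 [OK]
Log disagrees first at step 8.

step = 8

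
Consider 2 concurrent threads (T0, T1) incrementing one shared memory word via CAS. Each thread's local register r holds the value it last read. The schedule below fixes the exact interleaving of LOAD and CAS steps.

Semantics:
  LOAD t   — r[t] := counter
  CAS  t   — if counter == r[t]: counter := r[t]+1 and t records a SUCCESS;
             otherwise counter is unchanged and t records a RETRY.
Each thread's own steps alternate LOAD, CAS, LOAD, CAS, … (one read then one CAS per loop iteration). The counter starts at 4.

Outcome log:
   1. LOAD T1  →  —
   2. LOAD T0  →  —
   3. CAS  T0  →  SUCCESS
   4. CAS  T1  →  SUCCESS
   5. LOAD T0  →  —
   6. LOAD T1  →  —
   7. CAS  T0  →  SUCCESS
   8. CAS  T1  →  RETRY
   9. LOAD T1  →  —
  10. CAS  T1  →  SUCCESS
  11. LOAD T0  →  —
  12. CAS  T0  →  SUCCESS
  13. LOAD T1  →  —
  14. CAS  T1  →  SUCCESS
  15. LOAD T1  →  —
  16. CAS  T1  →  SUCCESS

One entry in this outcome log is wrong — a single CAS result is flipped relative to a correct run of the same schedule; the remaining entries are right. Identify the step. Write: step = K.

Reference trace:
[1] T1.load  rd  (counter 4, T1.r 4)
[2] T0.load  rd  (counter 4, T0.r 4)
[3] T0.cas  hit  (counter 5, T0.r 4)
[4] T1.cas  miss  (counter 5, T1.r 4)
[5] T0.load  rd  (counter 5, T0.r 5)
[6] T1.load  rd  (counter 5, T1.r 5)
[7] T0.cas  hit  (counter 6, T0.r 5)
[8] T1.cas  miss  (counter 6, T1.r 5)
[9] T1.load  rd  (counter 6, T1.r 6)
[10] T1.cas  hit  (counter 7, T1.r 6)
[11] T0.load  rd  (counter 7, T0.r 7)
[12] T0.cas  hit  (counter 8, T0.r 7)
[13] T1.load  rd  (counter 8, T1.r 8)
[14] T1.cas  hit  (counter 9, T1.r 8)
[15] T1.load  rd  (counter 9, T1.r 9)
[16] T1.cas  hit  (counter 10, T1.r 9)
Flip is step 4.

step = 4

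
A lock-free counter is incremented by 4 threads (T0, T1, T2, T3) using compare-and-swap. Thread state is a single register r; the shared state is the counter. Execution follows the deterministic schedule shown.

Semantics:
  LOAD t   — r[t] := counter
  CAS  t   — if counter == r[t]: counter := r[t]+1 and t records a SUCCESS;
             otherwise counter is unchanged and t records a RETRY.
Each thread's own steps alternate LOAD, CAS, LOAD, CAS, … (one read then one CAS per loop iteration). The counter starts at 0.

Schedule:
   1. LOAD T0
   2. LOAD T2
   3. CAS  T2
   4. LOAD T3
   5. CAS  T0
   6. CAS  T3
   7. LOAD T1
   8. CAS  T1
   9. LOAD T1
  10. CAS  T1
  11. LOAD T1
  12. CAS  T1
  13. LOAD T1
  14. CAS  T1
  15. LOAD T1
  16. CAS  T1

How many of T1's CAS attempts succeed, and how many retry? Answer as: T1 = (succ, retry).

1. LOAD T0 → mem=0 r[T0]=0 [LOAD]
2. LOAD T2 → mem=0 r[T2]=0 [LOAD]
3. CAS T2 → mem=1 r[T2]=0 [OK]
4. LOAD T3 → mem=1 r[T3]=1 [LOAD]
5. CAS T0 → mem=1 r[T0]=0 [RETRY]
6. CAS T3 → mem=2 r[T3]=1 [OK]
7. LOAD T1 → mem=2 r[T1]=2 [LOAD]
8. CAS T1 → mem=3 r[T1]=2 [OK]
9. LOAD T1 → mem=3 r[T1]=3 [LOAD]
10. CAS T1 → mem=4 r[T1]=3 [OK]
11. LOAD T1 → mem=4 r[T1]=4 [LOAD]
12. CAS T1 → mem=5 r[T1]=4 [OK]
13. LOAD T1 → mem=5 r[T1]=5 [LOAD]
14. CAS T1 → mem=6 r[T1]=5 [OK]
15. LOAD T1 → mem=6 r[T1]=6 [LOAD]
16. CAS T1 → mem=7 r[T1]=6 [OK]

T1 = (5, 0)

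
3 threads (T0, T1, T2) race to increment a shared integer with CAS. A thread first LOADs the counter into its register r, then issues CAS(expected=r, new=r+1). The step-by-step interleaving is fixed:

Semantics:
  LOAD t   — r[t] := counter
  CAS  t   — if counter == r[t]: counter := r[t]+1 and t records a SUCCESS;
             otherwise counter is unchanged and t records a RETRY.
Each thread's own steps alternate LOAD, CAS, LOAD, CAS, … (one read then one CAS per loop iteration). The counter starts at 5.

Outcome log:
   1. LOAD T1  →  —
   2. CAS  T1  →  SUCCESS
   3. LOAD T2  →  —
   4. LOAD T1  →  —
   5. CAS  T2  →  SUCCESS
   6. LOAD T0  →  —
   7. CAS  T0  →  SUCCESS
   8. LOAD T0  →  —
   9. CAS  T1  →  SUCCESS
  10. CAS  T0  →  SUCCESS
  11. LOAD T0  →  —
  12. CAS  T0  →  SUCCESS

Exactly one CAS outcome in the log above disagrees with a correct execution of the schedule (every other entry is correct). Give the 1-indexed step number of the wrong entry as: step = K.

step = 9

Re-executing:
1. LOAD T1 → mem=5 r[T1]=5 [LOAD]
2. CAS T1 → mem=6 r[T1]=5 [OK]
3. LOAD T2 → mem=6 r[T2]=6 [LOAD]
4. LOAD T1 → mem=6 r[T1]=6 [LOAD]
5. CAS T2 → mem=7 r[T2]=6 [OK]
6. LOAD T0 → mem=7 r[T0]=7 [LOAD]
7. CAS T0 → mem=8 r[T0]=7 [OK]
8. LOAD T0 → mem=8 r[T0]=8 [LOAD]
9. CAS T1 → mem=8 r[T1]=6 [RETRY]
10. CAS T0 → mem=9 r[T0]=8 [OK]
11. LOAD T0 → mem=9 r[T0]=9 [LOAD]
12. CAS T0 → mem=10 r[T0]=9 [OK]
Mismatch at 9.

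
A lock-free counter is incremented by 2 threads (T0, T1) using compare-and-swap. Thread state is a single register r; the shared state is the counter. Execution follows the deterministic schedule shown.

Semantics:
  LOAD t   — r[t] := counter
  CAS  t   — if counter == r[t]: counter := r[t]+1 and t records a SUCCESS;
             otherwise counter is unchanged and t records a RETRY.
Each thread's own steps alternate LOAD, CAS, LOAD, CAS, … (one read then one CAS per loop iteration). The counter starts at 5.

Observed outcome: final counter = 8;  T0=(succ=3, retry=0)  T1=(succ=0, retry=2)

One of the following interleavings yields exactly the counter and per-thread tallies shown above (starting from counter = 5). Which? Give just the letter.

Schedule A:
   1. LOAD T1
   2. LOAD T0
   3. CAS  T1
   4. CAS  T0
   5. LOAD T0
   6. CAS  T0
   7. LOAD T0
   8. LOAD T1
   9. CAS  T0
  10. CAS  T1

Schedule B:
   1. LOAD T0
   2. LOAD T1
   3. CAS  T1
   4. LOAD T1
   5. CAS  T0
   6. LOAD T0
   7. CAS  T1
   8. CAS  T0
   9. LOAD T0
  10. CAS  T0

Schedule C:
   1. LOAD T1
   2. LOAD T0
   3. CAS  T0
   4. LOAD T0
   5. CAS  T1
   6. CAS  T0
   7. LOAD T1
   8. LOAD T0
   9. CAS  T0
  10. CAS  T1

Tracing schedule C:
[1] T1.load  rd  (counter 5, T1.r 5)
[2] T0.load  rd  (counter 5, T0.r 5)
[3] T0.cas  hit  (counter 6, T0.r 5)
[4] T0.load  rd  (counter 6, T0.r 6)
[5] T1.cas  miss  (counter 6, T1.r 5)
[6] T0.cas  hit  (counter 7, T0.r 6)
[7] T1.load  rd  (counter 7, T1.r 7)
[8] T0.load  rd  (counter 7, T0.r 7)
[9] T0.cas  hit  (counter 8, T0.r 7)
[10] T1.cas  miss  (counter 8, T1.r 7)

C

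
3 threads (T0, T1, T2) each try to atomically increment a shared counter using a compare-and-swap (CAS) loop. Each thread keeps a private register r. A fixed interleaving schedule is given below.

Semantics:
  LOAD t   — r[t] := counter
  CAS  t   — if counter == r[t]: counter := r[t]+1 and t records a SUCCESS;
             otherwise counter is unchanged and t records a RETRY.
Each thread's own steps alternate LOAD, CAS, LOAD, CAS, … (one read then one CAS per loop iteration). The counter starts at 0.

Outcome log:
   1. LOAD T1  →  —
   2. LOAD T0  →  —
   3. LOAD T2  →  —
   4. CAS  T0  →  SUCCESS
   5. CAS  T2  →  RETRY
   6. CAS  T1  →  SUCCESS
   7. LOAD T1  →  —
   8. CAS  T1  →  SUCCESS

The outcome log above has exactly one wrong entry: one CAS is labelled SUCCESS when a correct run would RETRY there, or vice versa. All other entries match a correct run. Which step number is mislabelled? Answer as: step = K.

Re-executing:
#1 T1 reads 0
#2 T0 reads 0
#3 T2 reads 0
#4 T0 CAS(0→1) writes; counter now 1
#5 T2 CAS(0→1) fails; counter now 1
#6 T1 CAS(0→1) fails; counter now 1
#7 T1 reads 1
#8 T1 CAS(1→2) writes; counter now 2
Log disagrees first at step 6.

step = 6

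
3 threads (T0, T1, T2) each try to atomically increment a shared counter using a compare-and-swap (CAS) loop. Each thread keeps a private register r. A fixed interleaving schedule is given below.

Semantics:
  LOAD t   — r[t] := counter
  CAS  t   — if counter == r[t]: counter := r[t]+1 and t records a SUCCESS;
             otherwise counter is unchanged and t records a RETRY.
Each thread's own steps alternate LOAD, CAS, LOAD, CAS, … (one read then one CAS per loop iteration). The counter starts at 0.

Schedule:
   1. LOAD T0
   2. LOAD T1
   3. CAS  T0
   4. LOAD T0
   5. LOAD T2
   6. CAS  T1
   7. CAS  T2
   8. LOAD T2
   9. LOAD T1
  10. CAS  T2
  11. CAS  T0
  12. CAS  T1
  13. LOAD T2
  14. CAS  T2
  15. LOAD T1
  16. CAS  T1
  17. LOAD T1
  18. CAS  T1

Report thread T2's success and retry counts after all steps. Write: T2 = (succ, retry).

T2 = (3, 0)

   1) LOAD T0:  M=0  r_T0=0
   2) LOAD T1:  M=0  r_T1=0
   3) CAS  T0:  M=1  r_T0=0 ✓
   4) LOAD T0:  M=1  r_T0=1
   5) LOAD T2:  M=1  r_T2=1
   6) CAS  T1:  M=1  r_T1=0 ✗
   7) CAS  T2:  M=2  r_T2=1 ✓
   8) LOAD T2:  M=2  r_T2=2
   9) LOAD T1:  M=2  r_T1=2
  10) CAS  T2:  M=3  r_T2=2 ✓
  11) CAS  T0:  M=3  r_T0=1 ✗
  12) CAS  T1:  M=3  r_T1=2 ✗
  13) LOAD T2:  M=3  r_T2=3
  14) CAS  T2:  M=4  r_T2=3 ✓
  15) LOAD T1:  M=4  r_T1=4
  16) CAS  T1:  M=5  r_T1=4 ✓
  17) LOAD T1:  M=5  r_T1=5
  18) CAS  T1:  M=6  r_T1=5 ✓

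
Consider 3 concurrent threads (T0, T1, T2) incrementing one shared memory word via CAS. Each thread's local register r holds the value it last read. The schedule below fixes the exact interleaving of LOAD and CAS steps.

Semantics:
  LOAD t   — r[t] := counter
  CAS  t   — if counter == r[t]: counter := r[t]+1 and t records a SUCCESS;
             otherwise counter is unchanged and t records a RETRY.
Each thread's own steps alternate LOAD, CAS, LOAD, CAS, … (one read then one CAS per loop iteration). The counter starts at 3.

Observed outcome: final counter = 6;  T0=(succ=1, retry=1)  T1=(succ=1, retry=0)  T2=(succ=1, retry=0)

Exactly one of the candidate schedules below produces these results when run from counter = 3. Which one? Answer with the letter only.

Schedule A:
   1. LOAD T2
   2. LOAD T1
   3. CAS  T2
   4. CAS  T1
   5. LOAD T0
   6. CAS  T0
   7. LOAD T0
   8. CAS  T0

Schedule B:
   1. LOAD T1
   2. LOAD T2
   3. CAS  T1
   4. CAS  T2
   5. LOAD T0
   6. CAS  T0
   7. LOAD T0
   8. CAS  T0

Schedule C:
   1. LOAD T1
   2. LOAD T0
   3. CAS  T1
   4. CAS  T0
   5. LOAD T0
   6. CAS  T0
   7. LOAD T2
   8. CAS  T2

Simulating candidate C:
1. LOAD T1 → mem=3 r[T1]=3 [LOAD]
2. LOAD T0 → mem=3 r[T0]=3 [LOAD]
3. CAS T1 → mem=4 r[T1]=3 [OK]
4. CAS T0 → mem=4 r[T0]=3 [RETRY]
5. LOAD T0 → mem=4 r[T0]=4 [LOAD]
6. CAS T0 → mem=5 r[T0]=4 [OK]
7. LOAD T2 → mem=5 r[T2]=5 [LOAD]
8. CAS T2 → mem=6 r[T2]=5 [OK]

C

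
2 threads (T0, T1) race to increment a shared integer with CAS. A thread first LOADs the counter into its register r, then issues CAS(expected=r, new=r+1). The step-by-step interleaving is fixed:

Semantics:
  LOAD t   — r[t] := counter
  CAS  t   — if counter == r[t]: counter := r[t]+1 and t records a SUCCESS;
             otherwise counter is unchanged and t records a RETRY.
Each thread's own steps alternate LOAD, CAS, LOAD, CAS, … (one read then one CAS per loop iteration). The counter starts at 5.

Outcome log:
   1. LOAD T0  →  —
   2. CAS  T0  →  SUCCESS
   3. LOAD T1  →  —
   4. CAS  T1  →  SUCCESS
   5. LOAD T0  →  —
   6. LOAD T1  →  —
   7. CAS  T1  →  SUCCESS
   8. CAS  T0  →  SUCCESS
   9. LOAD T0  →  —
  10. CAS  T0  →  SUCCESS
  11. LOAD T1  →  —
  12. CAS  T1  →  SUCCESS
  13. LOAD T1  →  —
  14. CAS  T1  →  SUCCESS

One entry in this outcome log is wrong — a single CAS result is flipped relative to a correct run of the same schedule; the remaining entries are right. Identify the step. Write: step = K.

step = 8

Correct run:
[1] T0.load  rd  (counter 5, T0.r 5)
[2] T0.cas  hit  (counter 6, T0.r 5)
[3] T1.load  rd  (counter 6, T1.r 6)
[4] T1.cas  hit  (counter 7, T1.r 6)
[5] T0.load  rd  (counter 7, T0.r 7)
[6] T1.load  rd  (counter 7, T1.r 7)
[7] T1.cas  hit  (counter 8, T1.r 7)
[8] T0.cas  miss  (counter 8, T0.r 7)
[9] T0.load  rd  (counter 8, T0.r 8)
[10] T0.cas  hit  (counter 9, T0.r 8)
[11] T1.load  rd  (counter 9, T1.r 9)
[12] T1.cas  hit  (counter 10, T1.r 9)
[13] T1.load  rd  (counter 10, T1.r 10)
[14] T1.cas  hit  (counter 11, T1.r 10)
Flip is step 8.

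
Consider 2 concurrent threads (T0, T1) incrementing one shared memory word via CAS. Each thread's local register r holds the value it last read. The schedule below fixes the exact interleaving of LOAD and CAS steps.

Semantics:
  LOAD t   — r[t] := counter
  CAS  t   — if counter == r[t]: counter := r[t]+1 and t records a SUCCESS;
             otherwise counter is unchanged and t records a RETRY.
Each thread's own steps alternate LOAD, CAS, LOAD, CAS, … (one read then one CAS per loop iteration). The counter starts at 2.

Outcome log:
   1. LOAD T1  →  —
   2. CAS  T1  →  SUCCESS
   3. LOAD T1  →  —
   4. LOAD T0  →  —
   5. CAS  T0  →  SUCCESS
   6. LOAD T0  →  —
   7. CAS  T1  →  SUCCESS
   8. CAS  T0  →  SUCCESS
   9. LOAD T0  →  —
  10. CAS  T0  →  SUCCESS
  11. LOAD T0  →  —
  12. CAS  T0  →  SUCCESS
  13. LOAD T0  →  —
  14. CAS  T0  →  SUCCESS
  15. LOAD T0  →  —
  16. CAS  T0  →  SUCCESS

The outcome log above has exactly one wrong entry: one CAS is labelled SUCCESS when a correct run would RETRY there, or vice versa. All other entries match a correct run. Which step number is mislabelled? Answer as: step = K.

step = 7

Re-executing:
[1] T1.load  rd  (counter 2, T1.r 2)
[2] T1.cas  hit  (counter 3, T1.r 2)
[3] T1.load  rd  (counter 3, T1.r 3)
[4] T0.load  rd  (counter 3, T0.r 3)
[5] T0.cas  hit  (counter 4, T0.r 3)
[6] T0.load  rd  (counter 4, T0.r 4)
[7] T1.cas  miss  (counter 4, T1.r 3)
[8] T0.cas  hit  (counter 5, T0.r 4)
[9] T0.load  rd  (counter 5, T0.r 5)
[10] T0.cas  hit  (counter 6, T0.r 5)
[11] T0.load  rd  (counter 6, T0.r 6)
[12] T0.cas  hit  (counter 7, T0.r 6)
[13] T0.load  rd  (counter 7, T0.r 7)
[14] T0.cas  hit  (counter 8, T0.r 7)
[15] T0.load  rd  (counter 8, T0.r 8)
[16] T0.cas  hit  (counter 9, T0.r 8)
Log disagrees first at step 7.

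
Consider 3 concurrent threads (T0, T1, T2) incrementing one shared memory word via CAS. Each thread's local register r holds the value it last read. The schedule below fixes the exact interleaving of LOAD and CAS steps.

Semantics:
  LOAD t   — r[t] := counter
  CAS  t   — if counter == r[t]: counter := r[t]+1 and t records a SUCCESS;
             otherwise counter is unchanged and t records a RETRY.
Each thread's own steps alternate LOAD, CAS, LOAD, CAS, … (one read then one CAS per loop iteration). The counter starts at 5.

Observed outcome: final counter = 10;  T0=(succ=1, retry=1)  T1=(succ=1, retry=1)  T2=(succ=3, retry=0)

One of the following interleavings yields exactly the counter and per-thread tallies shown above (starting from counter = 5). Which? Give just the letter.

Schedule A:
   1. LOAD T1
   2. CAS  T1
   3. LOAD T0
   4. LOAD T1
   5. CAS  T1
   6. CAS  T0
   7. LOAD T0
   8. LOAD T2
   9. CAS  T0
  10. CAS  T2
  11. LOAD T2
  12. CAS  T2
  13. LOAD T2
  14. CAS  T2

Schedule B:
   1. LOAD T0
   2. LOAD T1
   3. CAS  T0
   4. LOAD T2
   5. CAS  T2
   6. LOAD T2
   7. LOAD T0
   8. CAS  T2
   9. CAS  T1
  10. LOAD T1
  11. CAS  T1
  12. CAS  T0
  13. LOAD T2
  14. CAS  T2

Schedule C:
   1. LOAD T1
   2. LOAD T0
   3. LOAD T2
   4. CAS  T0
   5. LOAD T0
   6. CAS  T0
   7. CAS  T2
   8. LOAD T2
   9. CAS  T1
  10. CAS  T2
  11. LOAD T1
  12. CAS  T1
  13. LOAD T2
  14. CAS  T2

B

Simulating candidate B:
#1 T0 reads 5
#2 T1 reads 5
#3 T0 CAS(5→6) writes; counter now 6
#4 T2 reads 6
#5 T2 CAS(6→7) writes; counter now 7
#6 T2 reads 7
#7 T0 reads 7
#8 T2 CAS(7→8) writes; counter now 8
#9 T1 CAS(5→6) fails; counter now 8
#10 T1 reads 8
#11 T1 CAS(8→9) writes; counter now 9
#12 T0 CAS(7→8) fails; counter now 9
#13 T2 reads 9
#14 T2 CAS(9→10) writes; counter now 10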